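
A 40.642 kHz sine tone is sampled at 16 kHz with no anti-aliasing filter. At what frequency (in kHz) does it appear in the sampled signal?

Nyquist = 16,000/2 = 8,000 Hz; 40,642 Hz exceeds it.
Alias = |40,642 − 3×16,000| = |40,642 − 48,000| = 7,358 Hz = 7.358 kHz.

7.358 kHz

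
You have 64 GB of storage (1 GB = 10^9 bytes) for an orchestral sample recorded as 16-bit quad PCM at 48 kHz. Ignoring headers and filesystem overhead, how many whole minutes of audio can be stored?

2,777 minutes

Uncompressed byte rate = 48,000 × 2 × 4 = 384,000 bytes/s.
Capacity = 64 × 1,000,000,000 = 64,000,000,000 bytes.
64,000,000,000 / 384,000 ≈ 166666.67 s → 2,777 minutes.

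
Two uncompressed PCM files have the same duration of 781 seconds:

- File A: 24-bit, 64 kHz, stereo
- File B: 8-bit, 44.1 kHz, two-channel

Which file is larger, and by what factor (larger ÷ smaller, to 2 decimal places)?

File A: 64,000 × 3 × 2 = 384,000 bytes/s.
File B: 44,100 × 1 × 2 = 88,200 bytes/s.
File A is larger; ratio = 299,904,000 / 68,884,200 = 4.35.

File A, by a factor of 4.35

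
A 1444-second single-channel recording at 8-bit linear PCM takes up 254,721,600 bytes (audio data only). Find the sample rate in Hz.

176,400 Hz

Bytes = sample_rate × seconds × bytes_per_sample × channels.
sample_rate = 254,721,600 / (1,444 × 1 × 1) = 254,721,600 / 1,444 = 176,400 Hz.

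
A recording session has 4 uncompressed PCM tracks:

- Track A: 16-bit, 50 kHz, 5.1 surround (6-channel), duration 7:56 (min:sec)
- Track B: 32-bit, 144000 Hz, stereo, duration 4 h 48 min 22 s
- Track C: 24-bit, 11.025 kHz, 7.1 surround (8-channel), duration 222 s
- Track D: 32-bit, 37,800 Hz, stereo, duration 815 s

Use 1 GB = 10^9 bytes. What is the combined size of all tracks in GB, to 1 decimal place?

20.5 GB

Track A: 7:56 (min:sec) = 476 s; 50,000 × 476 × 2 × 6 = 285,600,000 bytes.
Track B: 4 h 48 min 22 s = 17,302 s; 144,000 × 17,302 × 4 × 2 = 19,931,904,000 bytes.
Track C: 11,025 × 222 × 3 × 8 = 58,741,200 bytes.
Track D: 37,800 × 815 × 4 × 2 = 246,456,000 bytes.
Total = 20,522,701,200 bytes = 20.5 GB.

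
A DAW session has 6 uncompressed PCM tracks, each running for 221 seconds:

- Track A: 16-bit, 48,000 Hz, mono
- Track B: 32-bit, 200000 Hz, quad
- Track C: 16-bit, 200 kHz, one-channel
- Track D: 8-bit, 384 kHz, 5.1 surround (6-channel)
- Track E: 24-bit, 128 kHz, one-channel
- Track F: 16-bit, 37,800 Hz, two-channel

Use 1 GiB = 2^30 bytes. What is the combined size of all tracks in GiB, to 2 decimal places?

1.35 GiB

Track A: 48,000 × 221 × 2 × 1 = 21,216,000 bytes.
Track B: 200,000 × 221 × 4 × 4 = 707,200,000 bytes.
Track C: 200,000 × 221 × 2 × 1 = 88,400,000 bytes.
Track D: 384,000 × 221 × 1 × 6 = 509,184,000 bytes.
Track E: 128,000 × 221 × 3 × 1 = 84,864,000 bytes.
Track F: 37,800 × 221 × 2 × 2 = 33,415,200 bytes.
Total = 1,444,279,200 bytes = 1.35 GiB.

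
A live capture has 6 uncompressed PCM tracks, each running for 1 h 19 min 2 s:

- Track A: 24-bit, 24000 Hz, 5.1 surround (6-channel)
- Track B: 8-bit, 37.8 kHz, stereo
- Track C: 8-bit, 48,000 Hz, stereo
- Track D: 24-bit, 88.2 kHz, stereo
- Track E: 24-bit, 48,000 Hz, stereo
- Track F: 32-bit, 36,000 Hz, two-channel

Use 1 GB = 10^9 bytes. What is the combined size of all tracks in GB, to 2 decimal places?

1 h 19 min 2 s = 4,742 s.
Track A: 24,000 × 4,742 × 3 × 6 = 2,048,544,000 bytes.
Track B: 37,800 × 4,742 × 1 × 2 = 358,495,200 bytes.
Track C: 48,000 × 4,742 × 1 × 2 = 455,232,000 bytes.
Track D: 88,200 × 4,742 × 3 × 2 = 2,509,466,400 bytes.
Track E: 48,000 × 4,742 × 3 × 2 = 1,365,696,000 bytes.
Track F: 36,000 × 4,742 × 4 × 2 = 1,365,696,000 bytes.
Total = 8,103,129,600 bytes = 8.10 GB.

8.10 GB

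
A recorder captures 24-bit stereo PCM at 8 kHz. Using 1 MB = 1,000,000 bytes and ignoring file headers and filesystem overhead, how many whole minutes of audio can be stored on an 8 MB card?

Uncompressed byte rate = 8,000 × 3 × 2 = 48,000 bytes/s.
Capacity = 8 × 1,000,000 = 8,000,000 bytes.
8,000,000 / 48,000 ≈ 166.67 s → 2 minutes.

2 minutes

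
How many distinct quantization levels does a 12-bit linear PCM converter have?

4,096 levels

2^12 = 4,096.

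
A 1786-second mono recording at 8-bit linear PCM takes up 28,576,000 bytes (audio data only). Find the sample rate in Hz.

Bytes = sample_rate × seconds × bytes_per_sample × channels.
sample_rate = 28,576,000 / (1,786 × 1 × 1) = 28,576,000 / 1,786 = 16,000 Hz.

16,000 Hz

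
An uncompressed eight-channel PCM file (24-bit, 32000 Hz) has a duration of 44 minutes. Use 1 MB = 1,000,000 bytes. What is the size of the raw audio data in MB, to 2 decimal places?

2027.52 MB

Duration = 44 minutes = 2,640 s.
Bytes = 32,000 samples/s × 2,640 s × 3 bytes/sample × 8 ch = 2,027,520,000 bytes.
2,027,520,000 / 1,000,000 = 2027.52 MB.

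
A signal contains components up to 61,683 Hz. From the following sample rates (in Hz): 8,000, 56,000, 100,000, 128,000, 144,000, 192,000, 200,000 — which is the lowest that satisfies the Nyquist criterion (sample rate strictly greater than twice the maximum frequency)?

Need sample rate > 2 × 61,683 = 123,366 Hz.
Lowest listed rate above 123,366 Hz is 128,000 Hz.

128,000 Hz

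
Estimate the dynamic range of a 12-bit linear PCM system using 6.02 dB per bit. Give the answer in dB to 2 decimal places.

12 × 6.02 = 72.24 dB.

72.24 dB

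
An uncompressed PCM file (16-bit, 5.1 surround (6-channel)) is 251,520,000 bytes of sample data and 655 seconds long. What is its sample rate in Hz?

32,000 Hz

Bytes = sample_rate × seconds × bytes_per_sample × channels.
sample_rate = 251,520,000 / (655 × 2 × 6) = 251,520,000 / 7,860 = 32,000 Hz.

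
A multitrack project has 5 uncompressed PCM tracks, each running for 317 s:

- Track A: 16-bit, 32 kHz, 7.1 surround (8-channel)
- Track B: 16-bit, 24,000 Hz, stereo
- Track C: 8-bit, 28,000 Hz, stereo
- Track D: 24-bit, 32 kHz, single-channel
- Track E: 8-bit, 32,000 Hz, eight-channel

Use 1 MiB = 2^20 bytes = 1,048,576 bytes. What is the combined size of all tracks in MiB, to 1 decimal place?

307.2 MiB

Track A: 32,000 × 317 × 2 × 8 = 162,304,000 bytes.
Track B: 24,000 × 317 × 2 × 2 = 30,432,000 bytes.
Track C: 28,000 × 317 × 1 × 2 = 17,752,000 bytes.
Track D: 32,000 × 317 × 3 × 1 = 30,432,000 bytes.
Track E: 32,000 × 317 × 1 × 8 = 81,152,000 bytes.
Total = 322,072,000 bytes = 307.2 MiB.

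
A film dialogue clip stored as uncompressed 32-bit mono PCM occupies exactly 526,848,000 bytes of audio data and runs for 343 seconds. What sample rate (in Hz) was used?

Bytes = sample_rate × seconds × bytes_per_sample × channels.
sample_rate = 526,848,000 / (343 × 4 × 1) = 526,848,000 / 1,372 = 384,000 Hz.

384,000 Hz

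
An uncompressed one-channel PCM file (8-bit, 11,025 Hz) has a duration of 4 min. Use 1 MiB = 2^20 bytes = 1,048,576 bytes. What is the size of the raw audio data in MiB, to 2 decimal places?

Duration = 4 min = 240 s.
Bytes = 11,025 samples/s × 240 s × 1 bytes/sample × 1 ch = 2,646,000 bytes.
2,646,000 / 1,048,576 = 2.52 MiB.

2.52 MiB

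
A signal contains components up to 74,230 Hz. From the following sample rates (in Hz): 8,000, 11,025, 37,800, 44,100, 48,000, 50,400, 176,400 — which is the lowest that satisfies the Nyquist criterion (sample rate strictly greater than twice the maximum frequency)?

176,400 Hz

Need sample rate > 2 × 74,230 = 148,460 Hz.
Lowest listed rate above 148,460 Hz is 176,400 Hz.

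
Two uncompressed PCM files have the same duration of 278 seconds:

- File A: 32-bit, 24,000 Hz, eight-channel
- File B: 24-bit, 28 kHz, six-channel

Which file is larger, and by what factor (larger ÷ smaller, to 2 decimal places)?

File A, by a factor of 1.52

File A: 24,000 × 4 × 8 = 768,000 bytes/s.
File B: 28,000 × 3 × 6 = 504,000 bytes/s.
File A is larger; ratio = 213,504,000 / 140,112,000 = 1.52.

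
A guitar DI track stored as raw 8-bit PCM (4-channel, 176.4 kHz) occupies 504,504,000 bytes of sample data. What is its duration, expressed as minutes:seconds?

11:55

Byte rate = 176,400 × 1 × 4 = 705,600 bytes/s.
Duration = 504,504,000 / 705,600 = 715 s.
715 s = 11:55.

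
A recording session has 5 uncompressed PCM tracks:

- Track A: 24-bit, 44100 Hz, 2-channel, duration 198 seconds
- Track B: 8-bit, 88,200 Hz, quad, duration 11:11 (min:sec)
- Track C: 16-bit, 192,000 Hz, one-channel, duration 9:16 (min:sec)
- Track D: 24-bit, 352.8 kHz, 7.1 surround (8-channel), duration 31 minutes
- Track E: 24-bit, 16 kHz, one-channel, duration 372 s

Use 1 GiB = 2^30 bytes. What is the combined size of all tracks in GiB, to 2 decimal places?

15.15 GiB

Track A: 44,100 × 198 × 3 × 2 = 52,390,800 bytes.
Track B: 11:11 (min:sec) = 671 s; 88,200 × 671 × 1 × 4 = 236,728,800 bytes.
Track C: 9:16 (min:sec) = 556 s; 192,000 × 556 × 2 × 1 = 213,504,000 bytes.
Track D: 31 minutes = 1,860 s; 352,800 × 1,860 × 3 × 8 = 15,748,992,000 bytes.
Track E: 16,000 × 372 × 3 × 1 = 17,856,000 bytes.
Total = 16,269,471,600 bytes = 15.15 GiB.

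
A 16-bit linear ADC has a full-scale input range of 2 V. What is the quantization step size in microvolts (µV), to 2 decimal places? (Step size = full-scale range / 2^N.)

30.52 µV

2 V / 2^16 = 2 / 65,536 V = 30.52 µV.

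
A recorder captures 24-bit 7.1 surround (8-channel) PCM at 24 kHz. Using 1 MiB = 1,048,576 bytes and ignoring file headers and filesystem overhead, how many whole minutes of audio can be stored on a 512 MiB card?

Uncompressed byte rate = 24,000 × 3 × 8 = 576,000 bytes/s.
Capacity = 512 × 1,048,576 = 536,870,912 bytes.
536,870,912 / 576,000 ≈ 932.07 s → 15 minutes.

15 minutes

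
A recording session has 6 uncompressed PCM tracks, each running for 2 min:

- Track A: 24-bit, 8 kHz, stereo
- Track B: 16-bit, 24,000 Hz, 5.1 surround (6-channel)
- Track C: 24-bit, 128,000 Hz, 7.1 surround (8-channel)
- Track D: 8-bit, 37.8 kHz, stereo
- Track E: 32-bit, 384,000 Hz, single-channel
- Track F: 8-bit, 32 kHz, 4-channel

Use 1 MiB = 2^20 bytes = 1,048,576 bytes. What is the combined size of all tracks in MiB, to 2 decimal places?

589.10 MiB

2 min = 120 s.
Track A: 8,000 × 120 × 3 × 2 = 5,760,000 bytes.
Track B: 24,000 × 120 × 2 × 6 = 34,560,000 bytes.
Track C: 128,000 × 120 × 3 × 8 = 368,640,000 bytes.
Track D: 37,800 × 120 × 1 × 2 = 9,072,000 bytes.
Track E: 384,000 × 120 × 4 × 1 = 184,320,000 bytes.
Track F: 32,000 × 120 × 1 × 4 = 15,360,000 bytes.
Total = 617,712,000 bytes = 589.10 MiB.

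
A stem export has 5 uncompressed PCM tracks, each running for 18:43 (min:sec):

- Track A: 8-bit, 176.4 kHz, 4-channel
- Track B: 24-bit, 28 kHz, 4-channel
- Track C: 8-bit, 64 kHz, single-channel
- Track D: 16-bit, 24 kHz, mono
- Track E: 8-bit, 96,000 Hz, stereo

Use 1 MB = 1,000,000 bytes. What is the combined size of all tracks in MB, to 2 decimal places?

18:43 (min:sec) = 1,123 s.
Track A: 176,400 × 1,123 × 1 × 4 = 792,388,800 bytes.
Track B: 28,000 × 1,123 × 3 × 4 = 377,328,000 bytes.
Track C: 64,000 × 1,123 × 1 × 1 = 71,872,000 bytes.
Track D: 24,000 × 1,123 × 2 × 1 = 53,904,000 bytes.
Track E: 96,000 × 1,123 × 1 × 2 = 215,616,000 bytes.
Total = 1,511,108,800 bytes = 1511.11 MB.

1511.11 MB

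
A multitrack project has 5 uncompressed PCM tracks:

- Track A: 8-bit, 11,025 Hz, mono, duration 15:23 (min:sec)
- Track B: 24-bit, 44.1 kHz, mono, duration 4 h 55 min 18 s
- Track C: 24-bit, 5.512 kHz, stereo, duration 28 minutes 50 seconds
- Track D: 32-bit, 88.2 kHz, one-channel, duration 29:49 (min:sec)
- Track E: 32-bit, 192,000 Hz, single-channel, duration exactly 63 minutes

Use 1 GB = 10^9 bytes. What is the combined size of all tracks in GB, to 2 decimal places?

Track A: 15:23 (min:sec) = 923 s; 11,025 × 923 × 1 × 1 = 10,176,075 bytes.
Track B: 4 h 55 min 18 s = 17,718 s; 44,100 × 17,718 × 3 × 1 = 2,344,091,400 bytes.
Track C: 28 minutes 50 seconds = 1,730 s; 5,512 × 1,730 × 3 × 2 = 57,214,560 bytes.
Track D: 29:49 (min:sec) = 1,789 s; 88,200 × 1,789 × 4 × 1 = 631,159,200 bytes.
Track E: exactly 63 minutes = 3,780 s; 192,000 × 3,780 × 4 × 1 = 2,903,040,000 bytes.
Total = 5,945,681,235 bytes = 5.95 GB.

5.95 GB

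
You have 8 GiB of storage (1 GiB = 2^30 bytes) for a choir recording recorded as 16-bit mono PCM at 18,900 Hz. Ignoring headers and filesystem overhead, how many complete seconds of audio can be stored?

Uncompressed byte rate = 18,900 × 2 × 1 = 37,800 bytes/s.
Capacity = 8 × 1,073,741,824 = 8,589,934,592 bytes.
8,589,934,592 / 37,800 ≈ 227246.95 s → 227,246 seconds.

227,246 seconds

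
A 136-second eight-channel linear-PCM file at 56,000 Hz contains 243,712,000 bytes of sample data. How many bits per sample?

32 bits

Bytes per sample = 243,712,000 / (56,000 × 136 × 8) = 243,712,000 / 60,928,000 = 4.
Bit depth = 4 × 8 = 32 bits.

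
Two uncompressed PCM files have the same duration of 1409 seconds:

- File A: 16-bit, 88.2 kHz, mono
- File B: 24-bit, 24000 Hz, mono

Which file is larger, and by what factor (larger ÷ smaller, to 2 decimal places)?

File A: 88,200 × 2 × 1 = 176,400 bytes/s.
File B: 24,000 × 3 × 1 = 72,000 bytes/s.
File A is larger; ratio = 248,547,600 / 101,448,000 = 2.45.

File A, by a factor of 2.45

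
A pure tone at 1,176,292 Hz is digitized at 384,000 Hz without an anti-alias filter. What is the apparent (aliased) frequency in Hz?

24,292 Hz

Nyquist = 384,000/2 = 192,000 Hz; 1,176,292 Hz exceeds it.
Alias = |1,176,292 − 3×384,000| = |1,176,292 − 1,152,000| = 24,292 Hz.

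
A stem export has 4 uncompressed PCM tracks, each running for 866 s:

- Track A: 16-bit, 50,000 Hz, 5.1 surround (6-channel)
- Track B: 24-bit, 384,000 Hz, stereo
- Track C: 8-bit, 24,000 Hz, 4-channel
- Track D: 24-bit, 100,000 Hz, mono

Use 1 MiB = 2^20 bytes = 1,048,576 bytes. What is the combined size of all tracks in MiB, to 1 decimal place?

Track A: 50,000 × 866 × 2 × 6 = 519,600,000 bytes.
Track B: 384,000 × 866 × 3 × 2 = 1,995,264,000 bytes.
Track C: 24,000 × 866 × 1 × 4 = 83,136,000 bytes.
Track D: 100,000 × 866 × 3 × 1 = 259,800,000 bytes.
Total = 2,857,800,000 bytes = 2725.4 MiB.

2725.4 MiB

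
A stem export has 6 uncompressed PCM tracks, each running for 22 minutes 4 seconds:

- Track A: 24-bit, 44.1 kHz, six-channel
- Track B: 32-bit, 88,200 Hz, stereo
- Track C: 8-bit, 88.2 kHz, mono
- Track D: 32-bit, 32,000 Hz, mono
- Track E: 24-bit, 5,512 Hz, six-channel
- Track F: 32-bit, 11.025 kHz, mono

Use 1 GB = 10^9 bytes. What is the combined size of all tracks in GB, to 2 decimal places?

22 minutes 4 seconds = 1,324 s.
Track A: 44,100 × 1,324 × 3 × 6 = 1,050,991,200 bytes.
Track B: 88,200 × 1,324 × 4 × 2 = 934,214,400 bytes.
Track C: 88,200 × 1,324 × 1 × 1 = 116,776,800 bytes.
Track D: 32,000 × 1,324 × 4 × 1 = 169,472,000 bytes.
Track E: 5,512 × 1,324 × 3 × 6 = 131,361,984 bytes.
Track F: 11,025 × 1,324 × 4 × 1 = 58,388,400 bytes.
Total = 2,461,204,784 bytes = 2.46 GB.

2.46 GB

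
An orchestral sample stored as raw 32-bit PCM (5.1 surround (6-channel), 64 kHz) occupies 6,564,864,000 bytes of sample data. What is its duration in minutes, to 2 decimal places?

71.23 minutes

Byte rate = 64,000 × 4 × 6 = 1,536,000 bytes/s.
Duration = 6,564,864,000 / 1,536,000 = 4,274 s.
4,274 s / 60 = 71.23 minutes.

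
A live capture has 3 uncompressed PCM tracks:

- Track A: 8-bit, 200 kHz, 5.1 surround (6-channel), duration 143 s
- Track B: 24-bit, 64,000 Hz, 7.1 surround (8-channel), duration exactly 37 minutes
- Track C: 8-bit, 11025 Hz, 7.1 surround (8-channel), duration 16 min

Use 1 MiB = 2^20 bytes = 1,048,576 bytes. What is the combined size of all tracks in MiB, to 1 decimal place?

Track A: 200,000 × 143 × 1 × 6 = 171,600,000 bytes.
Track B: exactly 37 minutes = 2,220 s; 64,000 × 2,220 × 3 × 8 = 3,409,920,000 bytes.
Track C: 16 min = 960 s; 11,025 × 960 × 1 × 8 = 84,672,000 bytes.
Total = 3,666,192,000 bytes = 3496.4 MiB.

3496.4 MiB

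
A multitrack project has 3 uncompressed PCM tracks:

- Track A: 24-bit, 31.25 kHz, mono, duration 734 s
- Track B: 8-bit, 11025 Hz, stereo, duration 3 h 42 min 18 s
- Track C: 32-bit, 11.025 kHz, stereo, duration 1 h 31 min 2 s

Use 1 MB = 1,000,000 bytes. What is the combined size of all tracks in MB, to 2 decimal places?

Track A: 31,250 × 734 × 3 × 1 = 68,812,500 bytes.
Track B: 3 h 42 min 18 s = 13,338 s; 11,025 × 13,338 × 1 × 2 = 294,102,900 bytes.
Track C: 1 h 31 min 2 s = 5,462 s; 11,025 × 5,462 × 4 × 2 = 481,748,400 bytes.
Total = 844,663,800 bytes = 844.66 MB.

844.66 MB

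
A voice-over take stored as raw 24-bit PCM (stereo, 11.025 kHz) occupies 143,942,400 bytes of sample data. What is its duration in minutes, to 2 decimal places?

Byte rate = 11,025 × 3 × 2 = 66,150 bytes/s.
Duration = 143,942,400 / 66,150 = 2,176 s.
2,176 s / 60 = 36.27 minutes.

36.27 minutes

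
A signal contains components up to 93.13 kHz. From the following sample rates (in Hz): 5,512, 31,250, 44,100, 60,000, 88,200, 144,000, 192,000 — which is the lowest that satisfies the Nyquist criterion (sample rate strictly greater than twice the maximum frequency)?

Need sample rate > 2 × 93,130 = 186,260 Hz.
Lowest listed rate above 186,260 Hz is 192,000 Hz.

192,000 Hz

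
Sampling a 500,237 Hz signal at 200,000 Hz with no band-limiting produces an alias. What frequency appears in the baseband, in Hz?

99,763 Hz

Nyquist = 200,000/2 = 100,000 Hz; 500,237 Hz exceeds it.
Alias = |500,237 − 3×200,000| = |500,237 − 600,000| = 99,763 Hz.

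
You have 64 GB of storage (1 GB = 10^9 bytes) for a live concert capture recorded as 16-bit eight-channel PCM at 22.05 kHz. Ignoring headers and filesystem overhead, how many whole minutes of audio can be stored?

3,023 minutes

Uncompressed byte rate = 22,050 × 2 × 8 = 352,800 bytes/s.
Capacity = 64 × 1,000,000,000 = 64,000,000,000 bytes.
64,000,000,000 / 352,800 ≈ 181405.9 s → 3,023 minutes.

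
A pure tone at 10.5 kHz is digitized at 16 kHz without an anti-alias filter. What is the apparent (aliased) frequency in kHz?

Nyquist = 16,000/2 = 8,000 Hz; 10,500 Hz exceeds it.
Alias = |10,500 − 1×16,000| = |10,500 − 16,000| = 5,500 Hz = 5.5 kHz.

5.5 kHz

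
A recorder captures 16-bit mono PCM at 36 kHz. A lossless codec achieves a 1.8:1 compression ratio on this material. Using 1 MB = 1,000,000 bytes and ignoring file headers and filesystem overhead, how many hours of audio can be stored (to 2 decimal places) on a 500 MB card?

Uncompressed byte rate = 36,000 × 2 × 1 = 72,000 bytes/s.
After 1.8:1 compression, effective rate ≈ 40000 bytes/s.
Capacity = 500 × 1,000,000 = 500,000,000 bytes.
500,000,000 / effective rate ≈ 12500 s → 3.47 hours.

3.47 hours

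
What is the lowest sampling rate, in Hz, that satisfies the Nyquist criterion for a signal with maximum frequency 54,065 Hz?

108,130 Hz

Minimum sample rate = 2 × 54,065 Hz = 108,130 Hz.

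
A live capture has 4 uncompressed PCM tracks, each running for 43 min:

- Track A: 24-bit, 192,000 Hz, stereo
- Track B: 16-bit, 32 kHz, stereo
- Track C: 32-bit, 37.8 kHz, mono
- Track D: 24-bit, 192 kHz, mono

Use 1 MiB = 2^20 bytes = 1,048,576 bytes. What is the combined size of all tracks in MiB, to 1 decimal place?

4938.7 MiB

43 min = 2,580 s.
Track A: 192,000 × 2,580 × 3 × 2 = 2,972,160,000 bytes.
Track B: 32,000 × 2,580 × 2 × 2 = 330,240,000 bytes.
Track C: 37,800 × 2,580 × 4 × 1 = 390,096,000 bytes.
Track D: 192,000 × 2,580 × 3 × 1 = 1,486,080,000 bytes.
Total = 5,178,576,000 bytes = 4938.7 MiB.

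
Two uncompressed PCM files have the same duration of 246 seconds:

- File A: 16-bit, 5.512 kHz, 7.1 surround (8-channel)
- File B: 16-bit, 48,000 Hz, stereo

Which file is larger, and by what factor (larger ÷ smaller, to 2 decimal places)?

File A: 5,512 × 2 × 8 = 88,192 bytes/s.
File B: 48,000 × 2 × 2 = 192,000 bytes/s.
File B is larger; ratio = 47,232,000 / 21,695,232 = 2.18.

File B, by a factor of 2.18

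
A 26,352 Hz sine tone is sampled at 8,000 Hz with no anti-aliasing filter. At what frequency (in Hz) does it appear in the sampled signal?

2,352 Hz

Nyquist = 8,000/2 = 4,000 Hz; 26,352 Hz exceeds it.
Alias = |26,352 − 3×8,000| = |26,352 − 24,000| = 2,352 Hz.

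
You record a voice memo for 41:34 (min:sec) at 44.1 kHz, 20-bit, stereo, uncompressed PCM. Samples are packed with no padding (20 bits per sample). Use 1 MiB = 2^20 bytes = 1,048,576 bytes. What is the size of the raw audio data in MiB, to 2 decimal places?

Duration = 41:34 (min:sec) = 2,494 s.
Bits = 44,100 × 2,494 × 20 × 2 = 4,399,416,000 bits = 549,927,000 bytes.
549,927,000 / 1,048,576 = 524.45 MiB.

524.45 MiB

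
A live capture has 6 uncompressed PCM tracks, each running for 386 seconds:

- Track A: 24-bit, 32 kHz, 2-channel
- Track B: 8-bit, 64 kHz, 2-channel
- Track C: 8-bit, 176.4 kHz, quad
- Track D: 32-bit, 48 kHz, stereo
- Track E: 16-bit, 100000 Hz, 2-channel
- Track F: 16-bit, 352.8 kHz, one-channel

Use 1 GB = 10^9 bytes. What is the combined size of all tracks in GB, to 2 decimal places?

0.97 GB

Track A: 32,000 × 386 × 3 × 2 = 74,112,000 bytes.
Track B: 64,000 × 386 × 1 × 2 = 49,408,000 bytes.
Track C: 176,400 × 386 × 1 × 4 = 272,361,600 bytes.
Track D: 48,000 × 386 × 4 × 2 = 148,224,000 bytes.
Track E: 100,000 × 386 × 2 × 2 = 154,400,000 bytes.
Track F: 352,800 × 386 × 2 × 1 = 272,361,600 bytes.
Total = 970,867,200 bytes = 0.97 GB.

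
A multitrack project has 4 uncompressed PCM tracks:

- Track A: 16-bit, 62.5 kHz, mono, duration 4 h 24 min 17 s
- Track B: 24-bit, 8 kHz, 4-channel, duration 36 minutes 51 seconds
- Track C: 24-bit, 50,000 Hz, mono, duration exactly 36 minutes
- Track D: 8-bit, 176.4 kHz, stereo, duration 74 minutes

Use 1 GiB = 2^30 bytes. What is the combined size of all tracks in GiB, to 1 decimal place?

3.8 GiB

Track A: 4 h 24 min 17 s = 15,857 s; 62,500 × 15,857 × 2 × 1 = 1,982,125,000 bytes.
Track B: 36 minutes 51 seconds = 2,211 s; 8,000 × 2,211 × 3 × 4 = 212,256,000 bytes.
Track C: exactly 36 minutes = 2,160 s; 50,000 × 2,160 × 3 × 1 = 324,000,000 bytes.
Track D: 74 minutes = 4,440 s; 176,400 × 4,440 × 1 × 2 = 1,566,432,000 bytes.
Total = 4,084,813,000 bytes = 3.8 GiB.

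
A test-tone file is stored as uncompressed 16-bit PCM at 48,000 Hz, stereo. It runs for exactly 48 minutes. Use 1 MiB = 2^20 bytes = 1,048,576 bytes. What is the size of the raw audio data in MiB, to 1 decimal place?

Duration = exactly 48 minutes = 2,880 s.
Bytes = 48,000 samples/s × 2,880 s × 2 bytes/sample × 2 ch = 552,960,000 bytes.
552,960,000 / 1,048,576 = 527.3 MiB.

527.3 MiB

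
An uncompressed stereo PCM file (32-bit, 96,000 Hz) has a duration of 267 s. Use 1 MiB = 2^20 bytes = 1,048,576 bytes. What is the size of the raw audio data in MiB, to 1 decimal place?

195.6 MiB

Bytes = 96,000 samples/s × 267 s × 4 bytes/sample × 2 ch = 205,056,000 bytes.
205,056,000 / 1,048,576 = 195.6 MiB.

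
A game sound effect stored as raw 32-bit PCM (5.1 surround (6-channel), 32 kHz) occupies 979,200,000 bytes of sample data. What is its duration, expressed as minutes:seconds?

Byte rate = 32,000 × 4 × 6 = 768,000 bytes/s.
Duration = 979,200,000 / 768,000 = 1,275 s.
1,275 s = 21:15.

21:15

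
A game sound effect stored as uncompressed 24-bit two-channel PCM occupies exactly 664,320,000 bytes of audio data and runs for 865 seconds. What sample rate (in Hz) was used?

128,000 Hz

Bytes = sample_rate × seconds × bytes_per_sample × channels.
sample_rate = 664,320,000 / (865 × 3 × 2) = 664,320,000 / 5,190 = 128,000 Hz.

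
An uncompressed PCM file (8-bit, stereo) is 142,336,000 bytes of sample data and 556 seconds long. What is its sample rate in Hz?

Bytes = sample_rate × seconds × bytes_per_sample × channels.
sample_rate = 142,336,000 / (556 × 1 × 2) = 142,336,000 / 1,112 = 128,000 Hz.

128,000 Hz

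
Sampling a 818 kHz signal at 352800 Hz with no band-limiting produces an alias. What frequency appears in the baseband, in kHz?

112.4 kHz

Nyquist = 352,800/2 = 176,400 Hz; 818,000 Hz exceeds it.
Alias = |818,000 − 2×352,800| = |818,000 − 705,600| = 112,400 Hz = 112.4 kHz.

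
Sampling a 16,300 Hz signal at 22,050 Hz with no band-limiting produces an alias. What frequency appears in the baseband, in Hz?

Nyquist = 22,050/2 = 11,025 Hz; 16,300 Hz exceeds it.
Alias = |16,300 − 1×22,050| = |16,300 − 22,050| = 5,750 Hz.

5,750 Hz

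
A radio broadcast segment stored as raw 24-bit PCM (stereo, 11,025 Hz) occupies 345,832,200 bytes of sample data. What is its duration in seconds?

5,228 seconds

Byte rate = 11,025 × 3 × 2 = 66,150 bytes/s.
Duration = 345,832,200 / 66,150 = 5,228 s.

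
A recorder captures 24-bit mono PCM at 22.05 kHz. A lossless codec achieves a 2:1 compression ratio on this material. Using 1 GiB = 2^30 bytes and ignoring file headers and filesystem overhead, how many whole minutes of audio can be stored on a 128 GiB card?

69,256 minutes

Uncompressed byte rate = 22,050 × 3 × 1 = 66,150 bytes/s.
After 2:1 compression, effective rate ≈ 33075 bytes/s.
Capacity = 128 × 1,073,741,824 = 137,438,953,472 bytes.
137,438,953,472 / effective rate ≈ 4155372.74 s → 69,256 minutes.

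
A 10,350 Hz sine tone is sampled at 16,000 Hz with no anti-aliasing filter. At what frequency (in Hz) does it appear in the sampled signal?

5,650 Hz

Nyquist = 16,000/2 = 8,000 Hz; 10,350 Hz exceeds it.
Alias = |10,350 − 1×16,000| = |10,350 − 16,000| = 5,650 Hz.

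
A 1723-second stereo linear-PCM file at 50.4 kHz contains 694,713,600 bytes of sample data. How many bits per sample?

Bytes per sample = 694,713,600 / (50,400 × 1,723 × 2) = 694,713,600 / 173,678,400 = 4.
Bit depth = 4 × 8 = 32 bits.

32 bits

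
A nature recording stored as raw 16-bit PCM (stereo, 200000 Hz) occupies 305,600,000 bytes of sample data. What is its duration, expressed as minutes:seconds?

Byte rate = 200,000 × 2 × 2 = 800,000 bytes/s.
Duration = 305,600,000 / 800,000 = 382 s.
382 s = 6:22.

6:22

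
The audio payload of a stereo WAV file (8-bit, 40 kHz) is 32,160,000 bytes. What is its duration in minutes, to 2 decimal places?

6.70 minutes

Byte rate = 40,000 × 1 × 2 = 80,000 bytes/s.
Duration = 32,160,000 / 80,000 = 402 s.
402 s / 60 = 6.70 minutes.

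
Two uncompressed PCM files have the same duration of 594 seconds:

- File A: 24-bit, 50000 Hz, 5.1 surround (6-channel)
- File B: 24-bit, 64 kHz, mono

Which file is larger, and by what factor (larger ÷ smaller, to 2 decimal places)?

File A: 50,000 × 3 × 6 = 900,000 bytes/s.
File B: 64,000 × 3 × 1 = 192,000 bytes/s.
File A is larger; ratio = 534,600,000 / 114,048,000 = 4.69.

File A, by a factor of 4.69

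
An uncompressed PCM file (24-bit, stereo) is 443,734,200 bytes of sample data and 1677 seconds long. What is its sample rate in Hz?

44,100 Hz

Bytes = sample_rate × seconds × bytes_per_sample × channels.
sample_rate = 443,734,200 / (1,677 × 3 × 2) = 443,734,200 / 10,062 = 44,100 Hz.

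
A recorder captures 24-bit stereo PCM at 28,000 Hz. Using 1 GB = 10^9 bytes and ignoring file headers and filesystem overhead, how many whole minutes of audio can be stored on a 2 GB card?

Uncompressed byte rate = 28,000 × 3 × 2 = 168,000 bytes/s.
Capacity = 2 × 1,000,000,000 = 2,000,000,000 bytes.
2,000,000,000 / 168,000 ≈ 11904.76 s → 198 minutes.

198 minutes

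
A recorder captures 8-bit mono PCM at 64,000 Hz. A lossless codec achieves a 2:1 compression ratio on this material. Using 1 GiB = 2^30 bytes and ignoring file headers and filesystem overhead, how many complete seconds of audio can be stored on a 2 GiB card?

Uncompressed byte rate = 64,000 × 1 × 1 = 64,000 bytes/s.
After 2:1 compression, effective rate ≈ 32000 bytes/s.
Capacity = 2 × 1,073,741,824 = 2,147,483,648 bytes.
2,147,483,648 / effective rate ≈ 67108.86 s → 67,108 seconds.

67,108 seconds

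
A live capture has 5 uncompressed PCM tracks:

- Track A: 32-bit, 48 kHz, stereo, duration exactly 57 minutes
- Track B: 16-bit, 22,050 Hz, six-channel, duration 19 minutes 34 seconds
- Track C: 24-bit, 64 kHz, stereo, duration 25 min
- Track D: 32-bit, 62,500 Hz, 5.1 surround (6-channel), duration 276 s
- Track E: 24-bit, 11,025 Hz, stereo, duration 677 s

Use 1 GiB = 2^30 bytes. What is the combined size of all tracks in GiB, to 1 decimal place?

2.5 GiB

Track A: exactly 57 minutes = 3,420 s; 48,000 × 3,420 × 4 × 2 = 1,313,280,000 bytes.
Track B: 19 minutes 34 seconds = 1,174 s; 22,050 × 1,174 × 2 × 6 = 310,640,400 bytes.
Track C: 25 min = 1,500 s; 64,000 × 1,500 × 3 × 2 = 576,000,000 bytes.
Track D: 62,500 × 276 × 4 × 6 = 414,000,000 bytes.
Track E: 11,025 × 677 × 3 × 2 = 44,783,550 bytes.
Total = 2,658,703,950 bytes = 2.5 GiB.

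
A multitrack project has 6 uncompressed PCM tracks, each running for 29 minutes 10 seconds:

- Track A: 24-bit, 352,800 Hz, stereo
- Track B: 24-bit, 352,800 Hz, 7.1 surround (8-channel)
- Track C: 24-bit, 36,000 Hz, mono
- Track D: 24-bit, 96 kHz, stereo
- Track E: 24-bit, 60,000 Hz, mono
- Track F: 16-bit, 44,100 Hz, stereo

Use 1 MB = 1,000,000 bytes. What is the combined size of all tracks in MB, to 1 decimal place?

20342.7 MB

29 minutes 10 seconds = 1,750 s.
Track A: 352,800 × 1,750 × 3 × 2 = 3,704,400,000 bytes.
Track B: 352,800 × 1,750 × 3 × 8 = 14,817,600,000 bytes.
Track C: 36,000 × 1,750 × 3 × 1 = 189,000,000 bytes.
Track D: 96,000 × 1,750 × 3 × 2 = 1,008,000,000 bytes.
Track E: 60,000 × 1,750 × 3 × 1 = 315,000,000 bytes.
Track F: 44,100 × 1,750 × 2 × 2 = 308,700,000 bytes.
Total = 20,342,700,000 bytes = 20342.7 MB.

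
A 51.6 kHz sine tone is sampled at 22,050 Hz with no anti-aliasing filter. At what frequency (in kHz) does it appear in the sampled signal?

Nyquist = 22,050/2 = 11,025 Hz; 51,600 Hz exceeds it.
Alias = |51,600 − 2×22,050| = |51,600 − 44,100| = 7,500 Hz = 7.5 kHz.

7.5 kHz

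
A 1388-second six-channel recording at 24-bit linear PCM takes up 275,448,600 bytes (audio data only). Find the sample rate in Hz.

11,025 Hz

Bytes = sample_rate × seconds × bytes_per_sample × channels.
sample_rate = 275,448,600 / (1,388 × 3 × 6) = 275,448,600 / 24,984 = 11,025 Hz.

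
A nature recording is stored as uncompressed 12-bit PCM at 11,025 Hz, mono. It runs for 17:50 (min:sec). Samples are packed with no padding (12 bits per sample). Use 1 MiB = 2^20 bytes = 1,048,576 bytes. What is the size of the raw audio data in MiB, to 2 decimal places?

16.88 MiB

Duration = 17:50 (min:sec) = 1,070 s.
Bits = 11,025 × 1,070 × 12 × 1 = 141,561,000 bits = 17,695,125 bytes.
17,695,125 / 1,048,576 = 16.88 MiB.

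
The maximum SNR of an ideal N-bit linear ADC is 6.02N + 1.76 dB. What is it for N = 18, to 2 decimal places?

6.02 × 18 + 1.76 = 110.12 dB.

110.12 dB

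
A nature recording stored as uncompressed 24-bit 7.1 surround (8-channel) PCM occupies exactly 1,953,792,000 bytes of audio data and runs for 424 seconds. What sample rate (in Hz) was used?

Bytes = sample_rate × seconds × bytes_per_sample × channels.
sample_rate = 1,953,792,000 / (424 × 3 × 8) = 1,953,792,000 / 10,176 = 192,000 Hz.

192,000 Hz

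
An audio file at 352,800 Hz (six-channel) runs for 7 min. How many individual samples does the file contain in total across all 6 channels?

7 min = 420 s.
352,800 × 420 s × 6 ch = 889,056,000 samples.

889,056,000 samples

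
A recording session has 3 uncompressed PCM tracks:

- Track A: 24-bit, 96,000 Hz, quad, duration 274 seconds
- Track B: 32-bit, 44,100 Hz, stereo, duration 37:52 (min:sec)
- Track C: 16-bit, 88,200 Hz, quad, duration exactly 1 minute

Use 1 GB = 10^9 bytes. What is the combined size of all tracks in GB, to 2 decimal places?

1.16 GB

Track A: 96,000 × 274 × 3 × 4 = 315,648,000 bytes.
Track B: 37:52 (min:sec) = 2,272 s; 44,100 × 2,272 × 4 × 2 = 801,561,600 bytes.
Track C: exactly 1 minute = 60 s; 88,200 × 60 × 2 × 4 = 42,336,000 bytes.
Total = 1,159,545,600 bytes = 1.16 GB.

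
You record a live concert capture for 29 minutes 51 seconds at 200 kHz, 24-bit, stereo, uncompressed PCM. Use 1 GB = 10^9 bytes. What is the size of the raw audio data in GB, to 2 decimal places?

Duration = 29 minutes 51 seconds = 1,791 s.
Bytes = 200,000 samples/s × 1,791 s × 3 bytes/sample × 2 ch = 2,149,200,000 bytes.
2,149,200,000 / 1,000,000,000 = 2.15 GB.

2.15 GB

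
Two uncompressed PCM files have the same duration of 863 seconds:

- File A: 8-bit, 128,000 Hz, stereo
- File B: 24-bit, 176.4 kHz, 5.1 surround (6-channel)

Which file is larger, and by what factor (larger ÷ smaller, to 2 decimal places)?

File B, by a factor of 12.40

File A: 128,000 × 1 × 2 = 256,000 bytes/s.
File B: 176,400 × 3 × 6 = 3,175,200 bytes/s.
File B is larger; ratio = 2,740,197,600 / 220,928,000 = 12.40.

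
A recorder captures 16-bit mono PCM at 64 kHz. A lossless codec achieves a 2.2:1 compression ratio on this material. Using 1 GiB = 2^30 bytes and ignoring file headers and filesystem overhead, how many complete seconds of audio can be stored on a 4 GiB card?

Uncompressed byte rate = 64,000 × 2 × 1 = 128,000 bytes/s.
After 2.2:1 compression, effective rate ≈ 58181.82 bytes/s.
Capacity = 4 × 1,073,741,824 = 4,294,967,296 bytes.
4,294,967,296 / effective rate ≈ 73819.75 s → 73,819 seconds.

73,819 seconds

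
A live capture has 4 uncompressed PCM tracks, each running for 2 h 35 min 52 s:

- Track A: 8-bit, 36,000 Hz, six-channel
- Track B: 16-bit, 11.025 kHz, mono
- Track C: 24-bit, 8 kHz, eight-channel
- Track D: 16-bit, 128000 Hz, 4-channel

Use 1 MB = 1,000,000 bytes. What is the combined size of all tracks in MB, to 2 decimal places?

2 h 35 min 52 s = 9,352 s.
Track A: 36,000 × 9,352 × 1 × 6 = 2,020,032,000 bytes.
Track B: 11,025 × 9,352 × 2 × 1 = 206,211,600 bytes.
Track C: 8,000 × 9,352 × 3 × 8 = 1,795,584,000 bytes.
Track D: 128,000 × 9,352 × 2 × 4 = 9,576,448,000 bytes.
Total = 13,598,275,600 bytes = 13598.28 MB.

13598.28 MB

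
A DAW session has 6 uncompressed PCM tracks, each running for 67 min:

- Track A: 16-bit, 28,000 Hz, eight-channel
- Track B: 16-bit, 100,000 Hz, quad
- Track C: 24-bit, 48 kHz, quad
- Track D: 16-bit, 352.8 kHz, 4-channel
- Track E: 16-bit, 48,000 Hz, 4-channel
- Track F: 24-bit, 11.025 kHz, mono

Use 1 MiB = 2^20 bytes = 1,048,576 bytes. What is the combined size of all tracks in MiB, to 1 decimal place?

19412.2 MiB

67 min = 4,020 s.
Track A: 28,000 × 4,020 × 2 × 8 = 1,800,960,000 bytes.
Track B: 100,000 × 4,020 × 2 × 4 = 3,216,000,000 bytes.
Track C: 48,000 × 4,020 × 3 × 4 = 2,315,520,000 bytes.
Track D: 352,800 × 4,020 × 2 × 4 = 11,346,048,000 bytes.
Track E: 48,000 × 4,020 × 2 × 4 = 1,543,680,000 bytes.
Track F: 11,025 × 4,020 × 3 × 1 = 132,961,500 bytes.
Total = 20,355,169,500 bytes = 19412.2 MiB.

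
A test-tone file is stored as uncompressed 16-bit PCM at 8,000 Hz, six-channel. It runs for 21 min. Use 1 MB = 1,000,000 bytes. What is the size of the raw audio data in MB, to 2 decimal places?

Duration = 21 min = 1,260 s.
Bytes = 8,000 samples/s × 1,260 s × 2 bytes/sample × 6 ch = 120,960,000 bytes.
120,960,000 / 1,000,000 = 120.96 MB.

120.96 MB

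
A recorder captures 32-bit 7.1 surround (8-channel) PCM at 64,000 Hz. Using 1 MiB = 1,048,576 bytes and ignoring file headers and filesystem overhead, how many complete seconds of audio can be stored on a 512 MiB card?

Uncompressed byte rate = 64,000 × 4 × 8 = 2,048,000 bytes/s.
Capacity = 512 × 1,048,576 = 536,870,912 bytes.
536,870,912 / 2,048,000 ≈ 262.14 s → 262 seconds.

262 seconds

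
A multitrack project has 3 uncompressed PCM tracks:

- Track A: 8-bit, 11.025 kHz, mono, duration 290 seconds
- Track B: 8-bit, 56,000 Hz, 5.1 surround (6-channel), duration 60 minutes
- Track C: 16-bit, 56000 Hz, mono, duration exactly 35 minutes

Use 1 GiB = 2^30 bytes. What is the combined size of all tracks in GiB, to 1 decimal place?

1.3 GiB

Track A: 11,025 × 290 × 1 × 1 = 3,197,250 bytes.
Track B: 60 minutes = 3,600 s; 56,000 × 3,600 × 1 × 6 = 1,209,600,000 bytes.
Track C: exactly 35 minutes = 2,100 s; 56,000 × 2,100 × 2 × 1 = 235,200,000 bytes.
Total = 1,447,997,250 bytes = 1.3 GiB.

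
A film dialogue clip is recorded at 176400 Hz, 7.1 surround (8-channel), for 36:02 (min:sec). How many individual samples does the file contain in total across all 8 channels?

36:02 (min:sec) = 2,162 s.
176,400 × 2,162 s × 8 ch = 3,051,014,400 samples.

3,051,014,400 samples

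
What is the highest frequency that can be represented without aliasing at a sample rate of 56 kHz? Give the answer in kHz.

28 kHz

Nyquist frequency = sample rate / 2 = 56,000 / 2 = 28 kHz.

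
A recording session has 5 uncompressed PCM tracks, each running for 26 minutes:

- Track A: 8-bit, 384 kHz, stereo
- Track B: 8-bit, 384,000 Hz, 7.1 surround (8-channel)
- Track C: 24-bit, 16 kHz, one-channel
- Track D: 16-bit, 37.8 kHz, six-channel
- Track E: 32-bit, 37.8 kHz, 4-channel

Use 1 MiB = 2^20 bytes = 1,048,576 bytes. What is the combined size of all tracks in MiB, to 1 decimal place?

26 minutes = 1,560 s.
Track A: 384,000 × 1,560 × 1 × 2 = 1,198,080,000 bytes.
Track B: 384,000 × 1,560 × 1 × 8 = 4,792,320,000 bytes.
Track C: 16,000 × 1,560 × 3 × 1 = 74,880,000 bytes.
Track D: 37,800 × 1,560 × 2 × 6 = 707,616,000 bytes.
Track E: 37,800 × 1,560 × 4 × 4 = 943,488,000 bytes.
Total = 7,716,384,000 bytes = 7358.9 MiB.

7358.9 MiB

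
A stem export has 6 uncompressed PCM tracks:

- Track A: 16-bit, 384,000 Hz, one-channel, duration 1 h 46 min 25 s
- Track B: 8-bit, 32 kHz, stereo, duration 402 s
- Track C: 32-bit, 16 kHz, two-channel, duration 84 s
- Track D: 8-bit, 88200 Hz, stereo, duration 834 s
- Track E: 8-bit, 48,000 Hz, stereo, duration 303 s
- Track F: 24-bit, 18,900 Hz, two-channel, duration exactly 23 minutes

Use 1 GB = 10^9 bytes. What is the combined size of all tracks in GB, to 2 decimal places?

Track A: 1 h 46 min 25 s = 6,385 s; 384,000 × 6,385 × 2 × 1 = 4,903,680,000 bytes.
Track B: 32,000 × 402 × 1 × 2 = 25,728,000 bytes.
Track C: 16,000 × 84 × 4 × 2 = 10,752,000 bytes.
Track D: 88,200 × 834 × 1 × 2 = 147,117,600 bytes.
Track E: 48,000 × 303 × 1 × 2 = 29,088,000 bytes.
Track F: exactly 23 minutes = 1,380 s; 18,900 × 1,380 × 3 × 2 = 156,492,000 bytes.
Total = 5,272,857,600 bytes = 5.27 GB.

5.27 GB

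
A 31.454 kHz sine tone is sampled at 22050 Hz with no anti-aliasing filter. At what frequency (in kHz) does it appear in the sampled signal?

9.404 kHz

Nyquist = 22,050/2 = 11,025 Hz; 31,454 Hz exceeds it.
Alias = |31,454 − 1×22,050| = |31,454 − 22,050| = 9,404 Hz = 9.404 kHz.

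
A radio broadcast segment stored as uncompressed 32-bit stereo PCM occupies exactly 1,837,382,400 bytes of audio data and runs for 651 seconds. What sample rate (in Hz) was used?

352,800 Hz

Bytes = sample_rate × seconds × bytes_per_sample × channels.
sample_rate = 1,837,382,400 / (651 × 4 × 2) = 1,837,382,400 / 5,208 = 352,800 Hz.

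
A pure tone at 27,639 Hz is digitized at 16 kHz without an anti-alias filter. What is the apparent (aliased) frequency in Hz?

4,361 Hz

Nyquist = 16,000/2 = 8,000 Hz; 27,639 Hz exceeds it.
Alias = |27,639 − 2×16,000| = |27,639 − 32,000| = 4,361 Hz.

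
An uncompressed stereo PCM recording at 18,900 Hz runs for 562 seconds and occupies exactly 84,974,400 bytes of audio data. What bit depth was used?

32 bits

Bytes per sample = 84,974,400 / (18,900 × 562 × 2) = 84,974,400 / 21,243,600 = 4.
Bit depth = 4 × 8 = 32 bits.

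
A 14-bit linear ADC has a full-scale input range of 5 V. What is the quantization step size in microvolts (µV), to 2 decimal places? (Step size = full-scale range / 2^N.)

5 V / 2^14 = 5 / 16,384 V = 305.18 µV.

305.18 µV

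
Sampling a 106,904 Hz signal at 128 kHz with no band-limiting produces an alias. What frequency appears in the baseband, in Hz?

21,096 Hz

Nyquist = 128,000/2 = 64,000 Hz; 106,904 Hz exceeds it.
Alias = |106,904 − 1×128,000| = |106,904 − 128,000| = 21,096 Hz.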